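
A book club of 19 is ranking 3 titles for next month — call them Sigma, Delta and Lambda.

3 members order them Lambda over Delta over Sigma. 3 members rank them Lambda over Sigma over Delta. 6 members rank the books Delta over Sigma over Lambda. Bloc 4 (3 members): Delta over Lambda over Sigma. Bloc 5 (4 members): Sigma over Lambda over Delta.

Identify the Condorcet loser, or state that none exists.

Pairwise majorities:
Sigma vs Delta: Sigma preferred on 3+4 = 7 ballots; Delta wins 12–7.
Sigma vs Lambda: 6+4 = 10 for Sigma, 9 for Lambda — Sigma by 10–9.
Delta vs Lambda: 6+3 = 9 for Delta, 10 for Lambda — Lambda by 10–9.
No book is winless: Sigma beats Lambda; Delta beats Sigma; Lambda beats Delta. There is no Condorcet loser.

none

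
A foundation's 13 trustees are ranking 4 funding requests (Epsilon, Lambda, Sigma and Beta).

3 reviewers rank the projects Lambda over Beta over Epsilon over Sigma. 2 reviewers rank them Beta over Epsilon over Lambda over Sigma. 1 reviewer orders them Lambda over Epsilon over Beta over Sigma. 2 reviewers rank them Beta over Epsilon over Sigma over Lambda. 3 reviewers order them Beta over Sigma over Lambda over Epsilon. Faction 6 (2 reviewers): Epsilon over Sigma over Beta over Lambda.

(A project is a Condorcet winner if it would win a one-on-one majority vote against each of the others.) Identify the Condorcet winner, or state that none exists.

Beta

Pairwise majorities:
Epsilon–Lambda: Lambda 7–6.
Epsilon vs Sigma: 3+2+1+2+2 = 10 for Epsilon, 3 for Sigma — Epsilon by 10–3.
Epsilon vs Beta: Epsilon preferred on 1+2 = 3 ballots; Beta wins 10–3.
Lambda vs Sigma: 6 to 7, Sigma.
Lambda vs Beta: Lambda is ranked higher on 3+1 = 4 ballots, Beta on 9. Beta wins 9–4.
Sigma–Beta: Beta 11–2.
Beta wins every pairwise contest, so Beta is the Condorcet winner.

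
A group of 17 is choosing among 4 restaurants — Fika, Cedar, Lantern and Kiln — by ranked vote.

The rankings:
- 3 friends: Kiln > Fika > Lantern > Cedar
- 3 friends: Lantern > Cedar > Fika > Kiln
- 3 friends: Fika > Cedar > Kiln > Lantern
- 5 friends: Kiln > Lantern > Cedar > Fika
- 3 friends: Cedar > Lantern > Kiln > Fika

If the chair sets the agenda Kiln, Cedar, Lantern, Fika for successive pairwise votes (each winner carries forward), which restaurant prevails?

Round 1: Kiln vs Cedar — 8–9, Cedar advances.
Round 2: Cedar vs Lantern — 6–11, Lantern advances.
Round 3: Lantern vs Fika — 11–6, Lantern advances.
The agenda winner is Lantern.

Lantern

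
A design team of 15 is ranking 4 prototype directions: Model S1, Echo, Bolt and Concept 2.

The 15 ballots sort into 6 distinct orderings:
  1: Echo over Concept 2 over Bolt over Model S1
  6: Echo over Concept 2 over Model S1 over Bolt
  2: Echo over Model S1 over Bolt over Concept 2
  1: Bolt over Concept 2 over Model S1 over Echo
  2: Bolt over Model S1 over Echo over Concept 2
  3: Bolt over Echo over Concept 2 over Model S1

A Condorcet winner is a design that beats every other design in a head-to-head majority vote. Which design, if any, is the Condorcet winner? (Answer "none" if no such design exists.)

Check each pair by majority over 15 ballots:
Model S1 vs Echo: Model S1 preferred on 1+2 = 3 ballots; Echo wins 12–3.
Model S1 vs Bolt: 8 to 7, Model S1.
Model S1 vs Concept 2: Model S1 is ranked higher on 2+2 = 4 ballots, Concept 2 on 11. Concept 2 wins 11–4.
Echo vs Bolt: 9 to 6, Echo.
Echo vs Concept 2: Echo preferred on 1+6+2+2+3 = 14 ballots; Echo wins 14–1.
Bolt vs Concept 2: Bolt preferred on 2+1+2+3 = 8 ballots; Bolt wins 8–7.
Echo wins every pairwise contest, so Echo is the Condorcet winner.

Echo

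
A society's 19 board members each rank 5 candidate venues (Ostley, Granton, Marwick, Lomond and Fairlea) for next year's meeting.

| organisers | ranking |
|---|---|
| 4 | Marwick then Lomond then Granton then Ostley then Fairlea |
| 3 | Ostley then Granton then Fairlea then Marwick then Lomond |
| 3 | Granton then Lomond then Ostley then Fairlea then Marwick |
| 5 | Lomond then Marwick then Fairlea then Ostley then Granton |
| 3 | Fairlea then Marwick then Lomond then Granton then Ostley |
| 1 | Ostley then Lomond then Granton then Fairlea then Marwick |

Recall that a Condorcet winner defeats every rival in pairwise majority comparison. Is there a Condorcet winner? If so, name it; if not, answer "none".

Head-to-head results (19 organisers):
Ostley vs Granton: Granton, 10–9.
Ostley–Marwick: Marwick 12–7.
Ostley–Lomond: Lomond 15–4.
Ostley vs Fairlea: Ostley wins 11–8.
Granton vs Marwick: Marwick, 12–7.
Granton–Lomond: Lomond 13–6.
Granton vs Fairlea: Granton, 11–8.
Marwick–Lomond: Marwick 10–9.
Marwick vs Fairlea: Fairlea, 10–9.
Lomond vs Fairlea: Lomond, 13–6.
Every city loses at least once (Ostley loses to Granton; Granton loses to Marwick; Marwick loses to Fairlea; Lomond loses to Marwick; Fairlea loses to Ostley). The majority relation contains the cycle Ostley > Fairlea > Marwick > Ostley, so there is no Condorcet winner.

none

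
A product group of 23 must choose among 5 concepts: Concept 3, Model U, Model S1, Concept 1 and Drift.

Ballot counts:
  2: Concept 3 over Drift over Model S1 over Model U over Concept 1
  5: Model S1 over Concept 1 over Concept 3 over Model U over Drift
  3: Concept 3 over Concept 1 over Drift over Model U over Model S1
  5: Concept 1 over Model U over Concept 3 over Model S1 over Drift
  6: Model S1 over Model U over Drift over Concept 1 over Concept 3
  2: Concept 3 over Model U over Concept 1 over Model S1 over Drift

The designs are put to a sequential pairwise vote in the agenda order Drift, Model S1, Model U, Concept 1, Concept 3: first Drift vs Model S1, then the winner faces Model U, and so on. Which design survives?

Concept 3

Round 1: Drift vs Model S1 — 5–18, Model S1 advances.
Round 2: Model S1 vs Model U — 13–10, Model S1 advances.
Round 3: Model S1 vs Concept 1 — 13–10, Model S1 advances.
Round 4: Model S1 vs Concept 3 — 11–12, Concept 3 advances.
The agenda winner is Concept 3.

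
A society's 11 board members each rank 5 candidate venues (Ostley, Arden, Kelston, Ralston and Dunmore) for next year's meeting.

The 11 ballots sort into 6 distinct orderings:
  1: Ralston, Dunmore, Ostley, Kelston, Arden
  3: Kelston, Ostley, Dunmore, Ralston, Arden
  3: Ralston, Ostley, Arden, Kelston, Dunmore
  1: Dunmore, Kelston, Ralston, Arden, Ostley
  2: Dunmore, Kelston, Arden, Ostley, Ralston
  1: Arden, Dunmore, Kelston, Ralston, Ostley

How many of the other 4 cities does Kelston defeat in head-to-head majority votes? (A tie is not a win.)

4

Kelston against each rival (11 organisers):
Kelston vs Ostley: Kelston is ranked higher on 3+1+2+1 = 7 ballots, Ostley on 4. Kelston wins 7–4.
Kelston vs Arden: Kelston is ranked higher on 1+3+1+2 = 7 ballots, Arden on 4. Kelston wins 7–4.
Kelston vs Ralston: 3+1+2+1 = 7 for Kelston, 4 for Ralston — Kelston by 7–4.
Kelston vs Dunmore: Kelston preferred on 3+3 = 6 ballots; Kelston wins 6–5.
Kelston beats Ostley, Arden, Ralston, Dunmore — 4 pairwise wins.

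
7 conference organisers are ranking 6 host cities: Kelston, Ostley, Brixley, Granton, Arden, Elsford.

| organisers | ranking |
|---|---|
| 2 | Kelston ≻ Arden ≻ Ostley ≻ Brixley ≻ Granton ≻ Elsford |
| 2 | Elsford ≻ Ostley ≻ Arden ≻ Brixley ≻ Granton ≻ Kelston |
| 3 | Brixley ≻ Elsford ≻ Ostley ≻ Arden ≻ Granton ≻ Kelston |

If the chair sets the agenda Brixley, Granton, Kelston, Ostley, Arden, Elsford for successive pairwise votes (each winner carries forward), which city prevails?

Round 1: Brixley vs Granton — 7–0, Brixley advances.
Round 2: Brixley vs Kelston — 5–2, Brixley advances.
Round 3: Brixley vs Ostley — 3–4, Ostley advances.
Round 4: Ostley vs Arden — 5–2, Ostley advances.
Round 5: Ostley vs Elsford — 2–5, Elsford advances.
Elsford survives the agenda.

Elsford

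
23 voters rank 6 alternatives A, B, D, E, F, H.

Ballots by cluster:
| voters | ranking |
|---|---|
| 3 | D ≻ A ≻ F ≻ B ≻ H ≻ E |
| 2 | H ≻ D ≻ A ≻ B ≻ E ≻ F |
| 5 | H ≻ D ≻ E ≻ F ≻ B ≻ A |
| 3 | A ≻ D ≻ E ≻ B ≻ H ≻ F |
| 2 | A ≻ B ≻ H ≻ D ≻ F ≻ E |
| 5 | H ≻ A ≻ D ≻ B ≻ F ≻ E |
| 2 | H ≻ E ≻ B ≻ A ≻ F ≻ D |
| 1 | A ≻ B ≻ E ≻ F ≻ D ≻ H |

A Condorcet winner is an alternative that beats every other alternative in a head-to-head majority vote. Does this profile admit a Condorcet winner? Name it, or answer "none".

H

Pairwise majorities:
A vs B: A wins 16–7.
A vs D: A, 13–10.
A–E: A 16–7.
A vs F: A wins 18–5.
A–H: H 14–9.
B vs D: D wins 18–5.
B vs E: B wins 13–10.
B vs F: B, 15–8.
B vs H: H, 14–9.
D vs E: D, 20–3.
D vs F: D, 20–3.
D vs H: H, 16–7.
E–F: E 13–10.
E–H: H 19–4.
F–H: H 19–4.
Only H has no losses; H is the Condorcet winner.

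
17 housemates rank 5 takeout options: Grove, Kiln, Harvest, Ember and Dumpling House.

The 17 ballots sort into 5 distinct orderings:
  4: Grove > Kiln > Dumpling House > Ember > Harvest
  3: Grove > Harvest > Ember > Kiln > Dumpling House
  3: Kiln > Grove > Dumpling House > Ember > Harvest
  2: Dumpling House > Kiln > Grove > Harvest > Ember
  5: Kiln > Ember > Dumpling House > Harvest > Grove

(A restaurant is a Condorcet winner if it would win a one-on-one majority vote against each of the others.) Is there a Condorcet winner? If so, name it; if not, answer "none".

Check each pair by majority over 17 ballots:
Grove vs Kiln: Kiln wins 10–7.
Grove vs Harvest: Grove, 12–5.
Grove–Ember: Grove 12–5.
Grove–Dumpling House: Grove 10–7.
Kiln vs Harvest: Kiln wins 14–3.
Kiln vs Ember: Kiln wins 14–3.
Kiln vs Dumpling House: Kiln wins 15–2.
Harvest vs Ember: Ember, 12–5.
Harvest vs Dumpling House: Dumpling House, 14–3.
Ember–Dumpling House: Dumpling House 9–8.
Only Kiln has no losses; Kiln is the Condorcet winner.

Kiln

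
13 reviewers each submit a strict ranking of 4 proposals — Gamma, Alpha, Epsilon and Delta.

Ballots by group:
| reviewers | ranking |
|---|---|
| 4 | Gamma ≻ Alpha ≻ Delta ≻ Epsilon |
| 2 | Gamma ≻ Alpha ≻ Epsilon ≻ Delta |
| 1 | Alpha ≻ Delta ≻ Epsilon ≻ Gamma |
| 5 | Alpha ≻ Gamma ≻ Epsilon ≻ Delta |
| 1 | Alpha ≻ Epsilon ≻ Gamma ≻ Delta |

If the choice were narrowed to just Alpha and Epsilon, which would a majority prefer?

Ballots ranking Alpha above Epsilon: 4 + 2 + 1 + 5 + 1 = 13.
Ballots ranking Epsilon above Alpha: 13 − 13 = 0.
Alpha wins the head-to-head 13–0.

Alpha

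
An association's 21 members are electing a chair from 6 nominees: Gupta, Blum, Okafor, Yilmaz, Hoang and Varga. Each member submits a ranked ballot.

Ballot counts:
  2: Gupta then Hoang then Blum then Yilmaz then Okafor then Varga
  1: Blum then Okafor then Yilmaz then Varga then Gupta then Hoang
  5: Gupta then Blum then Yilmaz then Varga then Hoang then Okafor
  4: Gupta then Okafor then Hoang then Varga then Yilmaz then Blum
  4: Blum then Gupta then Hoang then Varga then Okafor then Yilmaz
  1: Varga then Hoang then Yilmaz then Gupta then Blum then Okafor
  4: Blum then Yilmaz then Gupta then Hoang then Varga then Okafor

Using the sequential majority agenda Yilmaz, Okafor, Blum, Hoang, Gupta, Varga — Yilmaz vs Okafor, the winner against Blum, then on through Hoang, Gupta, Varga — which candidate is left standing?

Gupta

Round 1: Yilmaz vs Okafor — 12–9, Yilmaz advances.
Round 2: Yilmaz vs Blum — 5–16, Blum advances.
Round 3: Blum vs Hoang — 14–7, Blum advances.
Round 4: Blum vs Gupta — 9–12, Gupta advances.
Round 5: Gupta vs Varga — 19–2, Gupta advances.
The agenda winner is Gupta.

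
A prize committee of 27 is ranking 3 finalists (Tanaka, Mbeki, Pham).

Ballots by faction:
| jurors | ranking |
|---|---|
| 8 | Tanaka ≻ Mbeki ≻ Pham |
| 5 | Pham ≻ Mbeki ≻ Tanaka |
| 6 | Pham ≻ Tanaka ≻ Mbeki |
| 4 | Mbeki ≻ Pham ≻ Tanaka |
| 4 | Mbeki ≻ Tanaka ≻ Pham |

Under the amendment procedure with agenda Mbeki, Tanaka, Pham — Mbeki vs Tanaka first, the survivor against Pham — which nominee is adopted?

Pham

Round 1: Mbeki vs Tanaka — 13–14, Tanaka advances.
Round 2: Tanaka vs Pham — 12–15, Pham advances.
The agenda winner is Pham.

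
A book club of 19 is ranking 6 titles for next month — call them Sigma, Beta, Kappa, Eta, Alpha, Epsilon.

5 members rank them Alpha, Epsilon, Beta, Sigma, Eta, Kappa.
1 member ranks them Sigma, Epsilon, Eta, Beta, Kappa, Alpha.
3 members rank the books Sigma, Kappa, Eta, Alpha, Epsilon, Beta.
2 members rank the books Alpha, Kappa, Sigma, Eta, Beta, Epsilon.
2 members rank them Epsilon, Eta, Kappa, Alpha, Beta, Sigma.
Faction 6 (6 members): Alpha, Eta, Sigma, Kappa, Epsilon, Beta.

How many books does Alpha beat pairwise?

5

Alpha against each rival (19 members):
Alpha vs Sigma: Alpha wins 15–4.
Alpha–Beta: Alpha 18–1.
Alpha vs Kappa: Alpha, 13–6.
Alpha vs Eta: Alpha preferred on 5+2+6 = 13 ballots; Alpha wins 13–6.
Alpha vs Epsilon: Alpha wins 16–3.
Alpha beats Sigma, Beta, Kappa, Eta, Epsilon — 5 pairwise wins.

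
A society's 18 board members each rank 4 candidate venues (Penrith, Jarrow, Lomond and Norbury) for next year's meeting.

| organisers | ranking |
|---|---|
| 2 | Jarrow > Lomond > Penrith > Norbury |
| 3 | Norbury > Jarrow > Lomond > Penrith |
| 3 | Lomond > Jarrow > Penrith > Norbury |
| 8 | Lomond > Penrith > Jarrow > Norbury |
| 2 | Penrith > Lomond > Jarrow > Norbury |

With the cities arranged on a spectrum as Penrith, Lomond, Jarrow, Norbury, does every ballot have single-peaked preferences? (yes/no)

Axis positions: Penrith=1, Lomond=2, Jarrow=3, Norbury=4.
Cluster 1 (peak Jarrow at position 3): ranking walks positions 3-2-1-4, expanding outward from the peak — single-peaked.
Cluster 2 (peak Norbury at position 4): ranking walks positions 4-3-2-1, expanding outward from the peak — single-peaked.
Cluster 3 (peak Lomond at position 2): ranking walks positions 2-3-1-4, expanding outward from the peak — single-peaked.
Cluster 4 (peak Lomond at position 2): ranking walks positions 2-1-3-4, expanding outward from the peak — single-peaked.
Cluster 5 (peak Penrith at position 1): ranking walks positions 1-2-3-4, expanding outward from the peak — single-peaked.
Every ranking is single-peaked on this axis.

yes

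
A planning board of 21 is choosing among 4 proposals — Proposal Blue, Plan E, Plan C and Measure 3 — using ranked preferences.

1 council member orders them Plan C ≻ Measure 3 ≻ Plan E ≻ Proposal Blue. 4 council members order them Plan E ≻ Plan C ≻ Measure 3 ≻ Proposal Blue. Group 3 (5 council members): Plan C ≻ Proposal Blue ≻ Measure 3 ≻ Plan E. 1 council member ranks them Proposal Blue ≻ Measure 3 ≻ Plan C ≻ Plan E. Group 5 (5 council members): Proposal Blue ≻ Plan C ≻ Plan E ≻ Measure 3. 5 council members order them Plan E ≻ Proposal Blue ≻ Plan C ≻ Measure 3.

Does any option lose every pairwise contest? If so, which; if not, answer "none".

Pairwise majorities:
Proposal Blue vs Plan E: Proposal Blue wins 11–10.
Proposal Blue vs Plan C: Proposal Blue wins 11–10.
Proposal Blue vs Measure 3: Proposal Blue wins 16–5.
Plan E vs Plan C: Plan E is ranked higher on 4+5 = 9 ballots, Plan C on 12. Plan C wins 12–9.
Plan E vs Measure 3: Plan E, 14–7.
Plan C–Measure 3: Plan C 20–1.
Measure 3 is beaten in every head-to-head and is the Condorcet loser.

Measure 3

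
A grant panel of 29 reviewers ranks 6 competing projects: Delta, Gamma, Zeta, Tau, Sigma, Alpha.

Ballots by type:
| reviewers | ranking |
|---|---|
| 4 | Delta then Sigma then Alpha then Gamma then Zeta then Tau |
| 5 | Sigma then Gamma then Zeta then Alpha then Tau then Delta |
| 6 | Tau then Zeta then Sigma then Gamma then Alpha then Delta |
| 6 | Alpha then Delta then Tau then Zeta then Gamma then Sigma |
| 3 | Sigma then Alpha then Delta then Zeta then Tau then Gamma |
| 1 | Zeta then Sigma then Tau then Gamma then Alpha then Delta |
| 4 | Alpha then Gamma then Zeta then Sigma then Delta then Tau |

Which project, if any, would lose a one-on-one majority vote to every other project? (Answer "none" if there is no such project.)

none

Pairwise majorities:
Delta vs Gamma: Delta preferred on 4+6+3 = 13 ballots; Gamma wins 16–13.
Delta vs Zeta: 13 to 16, Zeta.
Delta–Tau: Delta 17–12.
Delta vs Sigma: Sigma wins 19–10.
Delta vs Alpha: Alpha wins 25–4.
Gamma vs Zeta: Zeta wins 16–13.
Gamma vs Tau: Tau wins 16–13.
Gamma vs Sigma: Sigma wins 19–10.
Gamma vs Alpha: Gamma is ranked higher on 5+6+1 = 12 ballots, Alpha on 17. Alpha wins 17–12.
Zeta vs Tau: 17 to 12, Zeta.
Zeta vs Sigma: 17 to 12, Zeta.
Zeta vs Alpha: 5+6+1 = 12 for Zeta, 17 for Alpha — Alpha by 17–12.
Tau vs Sigma: Sigma wins 17–12.
Tau vs Alpha: 6+1 = 7 for Tau, 22 for Alpha — Alpha by 22–7.
Sigma vs Alpha: 4+5+6+3+1 = 19 for Sigma, 10 for Alpha — Sigma by 19–10.
Each project has at least one pairwise win (Delta beats Tau; Gamma beats Delta; Zeta beats Delta; Tau beats Gamma; Sigma beats Delta; Alpha beats Delta) — no Condorcet loser.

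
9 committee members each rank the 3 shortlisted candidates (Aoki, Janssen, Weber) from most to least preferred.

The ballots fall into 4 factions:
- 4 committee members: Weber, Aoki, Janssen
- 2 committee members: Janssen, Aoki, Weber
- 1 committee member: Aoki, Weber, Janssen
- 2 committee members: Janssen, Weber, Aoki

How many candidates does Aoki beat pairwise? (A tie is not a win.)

1

Aoki against each rival (9 committee members):
Aoki vs Janssen: Aoki wins 5–4.
Aoki vs Weber: 2+1 = 3 for Aoki, 6 for Weber — Weber by 6–3.
Aoki beats Janssen; loses to Weber — 1 pairwise win.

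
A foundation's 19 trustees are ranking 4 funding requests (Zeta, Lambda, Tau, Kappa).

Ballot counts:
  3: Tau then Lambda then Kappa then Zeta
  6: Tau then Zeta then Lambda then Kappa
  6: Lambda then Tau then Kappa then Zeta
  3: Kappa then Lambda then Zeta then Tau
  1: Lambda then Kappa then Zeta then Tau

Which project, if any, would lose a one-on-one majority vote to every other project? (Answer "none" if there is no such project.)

Zeta

Pairwise majorities:
Zeta vs Lambda: Zeta preferred on 6 ballots; Lambda wins 13–6.
Zeta–Tau: Tau 15–4.
Zeta vs Kappa: Zeta is ranked higher on 6 ballots, Kappa on 13. Kappa wins 13–6.
Lambda vs Tau: Lambda is ranked higher on 6+3+1 = 10 ballots, Tau on 9. Lambda wins 10–9.
Lambda vs Kappa: Lambda preferred on 3+6+6+1 = 16 ballots; Lambda wins 16–3.
Tau vs Kappa: 15 to 4, Tau.
Zeta is beaten in every head-to-head and is the Condorcet loser.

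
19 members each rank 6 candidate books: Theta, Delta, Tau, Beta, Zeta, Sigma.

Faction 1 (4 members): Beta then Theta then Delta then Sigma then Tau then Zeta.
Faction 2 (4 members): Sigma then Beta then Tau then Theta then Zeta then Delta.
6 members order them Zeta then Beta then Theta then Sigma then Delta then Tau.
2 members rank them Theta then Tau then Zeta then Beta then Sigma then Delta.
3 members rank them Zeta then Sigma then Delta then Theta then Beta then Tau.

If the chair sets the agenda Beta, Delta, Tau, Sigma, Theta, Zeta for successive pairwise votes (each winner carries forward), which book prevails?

Round 1: Beta vs Delta — 16–3, Beta advances.
Round 2: Beta vs Tau — 17–2, Beta advances.
Round 3: Beta vs Sigma — 12–7, Beta advances.
Round 4: Beta vs Theta — 14–5, Beta advances.
Round 5: Beta vs Zeta — 8–11, Zeta advances.
Zeta survives the agenda.

Zeta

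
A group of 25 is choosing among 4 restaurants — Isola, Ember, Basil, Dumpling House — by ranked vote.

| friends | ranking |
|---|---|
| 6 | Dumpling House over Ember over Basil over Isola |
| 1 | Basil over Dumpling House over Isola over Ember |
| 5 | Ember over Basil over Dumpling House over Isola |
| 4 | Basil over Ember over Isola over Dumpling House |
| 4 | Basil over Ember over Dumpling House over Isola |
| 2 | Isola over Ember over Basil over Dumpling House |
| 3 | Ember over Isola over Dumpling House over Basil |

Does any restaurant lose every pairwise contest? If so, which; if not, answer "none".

Head-to-head results (25 friends):
Isola–Ember: Ember 22–3.
Isola vs Basil: Isola preferred on 2+3 = 5 ballots; Basil wins 20–5.
Isola vs Dumpling House: Isola preferred on 4+2+3 = 9 ballots; Dumpling House wins 16–9.
Ember vs Basil: Ember wins 16–9.
Ember vs Dumpling House: 5+4+4+2+3 = 18 for Ember, 7 for Dumpling House — Ember by 18–7.
Basil vs Dumpling House: Basil preferred on 1+5+4+4+2 = 16 ballots; Basil wins 16–9.
Isola loses to every other restaurant — it is the Condorcet loser.

Isola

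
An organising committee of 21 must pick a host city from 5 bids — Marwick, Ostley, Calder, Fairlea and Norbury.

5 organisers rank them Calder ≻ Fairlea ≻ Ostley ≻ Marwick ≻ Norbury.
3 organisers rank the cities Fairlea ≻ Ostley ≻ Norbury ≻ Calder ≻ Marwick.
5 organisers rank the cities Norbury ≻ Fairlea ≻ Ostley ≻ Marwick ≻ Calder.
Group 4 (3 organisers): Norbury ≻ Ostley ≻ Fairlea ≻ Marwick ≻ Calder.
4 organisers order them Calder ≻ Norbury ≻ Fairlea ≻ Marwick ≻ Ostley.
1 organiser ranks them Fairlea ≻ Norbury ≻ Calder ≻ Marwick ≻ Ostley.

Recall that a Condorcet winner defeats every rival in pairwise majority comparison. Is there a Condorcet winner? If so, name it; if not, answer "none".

Pairwise majorities:
Marwick vs Ostley: Marwick is ranked higher on 4+1 = 5 ballots, Ostley on 16. Ostley wins 16–5.
Marwick vs Calder: Marwick is ranked higher on 5+3 = 8 ballots, Calder on 13. Calder wins 13–8.
Marwick vs Fairlea: Marwick is ranked higher on 0 ballots, Fairlea on 21. Fairlea wins 21–0.
Marwick vs Norbury: Marwick preferred on 5 ballots; Norbury wins 16–5.
Ostley vs Calder: Ostley is ranked higher on 3+5+3 = 11 ballots, Calder on 10. Ostley wins 11–10.
Ostley vs Fairlea: Ostley is ranked higher on 3 ballots, Fairlea on 18. Fairlea wins 18–3.
Ostley vs Norbury: 5+3 = 8 for Ostley, 13 for Norbury — Norbury by 13–8.
Calder vs Fairlea: Calder is ranked higher on 5+4 = 9 ballots, Fairlea on 12. Fairlea wins 12–9.
Calder vs Norbury: Calder preferred on 5+4 = 9 ballots; Norbury wins 12–9.
Fairlea vs Norbury: Fairlea is ranked higher on 5+3+1 = 9 ballots, Norbury on 12. Norbury wins 12–9.
Norbury defeats every rival head-to-head and is the Condorcet winner.

Norbury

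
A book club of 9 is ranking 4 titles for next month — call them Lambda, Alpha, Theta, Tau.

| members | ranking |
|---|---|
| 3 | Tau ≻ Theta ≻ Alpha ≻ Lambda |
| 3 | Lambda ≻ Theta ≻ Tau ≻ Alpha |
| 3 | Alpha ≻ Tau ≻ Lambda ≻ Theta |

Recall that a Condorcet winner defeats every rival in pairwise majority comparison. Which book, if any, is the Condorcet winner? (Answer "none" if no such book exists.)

Check each pair by majority over 9 ballots:
Lambda vs Alpha: 3 to 6, Alpha.
Lambda vs Theta: Lambda is ranked higher on 3+3 = 6 ballots, Theta on 3. Lambda wins 6–3.
Lambda vs Tau: 3 to 6, Tau.
Alpha vs Theta: Alpha is ranked higher on 3 ballots, Theta on 6. Theta wins 6–3.
Alpha vs Tau: Alpha is ranked higher on 3 ballots, Tau on 6. Tau wins 6–3.
Theta vs Tau: 3 to 6, Tau.
Tau defeats every rival head-to-head and is the Condorcet winner.

Tau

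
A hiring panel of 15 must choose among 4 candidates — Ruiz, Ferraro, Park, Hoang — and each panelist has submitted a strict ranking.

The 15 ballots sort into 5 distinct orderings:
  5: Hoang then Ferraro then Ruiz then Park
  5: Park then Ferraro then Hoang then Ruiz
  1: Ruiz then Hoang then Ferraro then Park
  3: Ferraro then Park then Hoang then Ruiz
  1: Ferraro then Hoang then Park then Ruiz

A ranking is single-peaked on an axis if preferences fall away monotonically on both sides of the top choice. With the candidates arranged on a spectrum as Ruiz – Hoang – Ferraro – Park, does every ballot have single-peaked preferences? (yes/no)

Axis positions: Ruiz=1, Hoang=2, Ferraro=3, Park=4.
Group 1 (peak Hoang at position 2): ranking walks positions 2-3-1-4, expanding outward from the peak — single-peaked.
Group 2 (peak Park at position 4): ranking walks positions 4-3-2-1, expanding outward from the peak — single-peaked.
Group 3 (peak Ruiz at position 1): ranking walks positions 1-2-3-4, expanding outward from the peak — single-peaked.
Group 4 (peak Ferraro at position 3): ranking walks positions 3-4-2-1, expanding outward from the peak — single-peaked.
Group 5 (peak Ferraro at position 3): ranking walks positions 3-2-4-1, expanding outward from the peak — single-peaked.
Every ranking is single-peaked on this axis.

yes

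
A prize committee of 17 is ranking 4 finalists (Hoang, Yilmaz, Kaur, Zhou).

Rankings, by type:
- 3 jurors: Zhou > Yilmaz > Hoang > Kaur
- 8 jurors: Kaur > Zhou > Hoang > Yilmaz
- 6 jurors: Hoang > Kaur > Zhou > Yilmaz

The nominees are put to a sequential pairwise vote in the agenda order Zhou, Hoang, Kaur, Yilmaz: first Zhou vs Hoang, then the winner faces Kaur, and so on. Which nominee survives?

Round 1: Zhou vs Hoang — 11–6, Zhou advances.
Round 2: Zhou vs Kaur — 3–14, Kaur advances.
Round 3: Kaur vs Yilmaz — 14–3, Kaur advances.
The agenda winner is Kaur.

Kaur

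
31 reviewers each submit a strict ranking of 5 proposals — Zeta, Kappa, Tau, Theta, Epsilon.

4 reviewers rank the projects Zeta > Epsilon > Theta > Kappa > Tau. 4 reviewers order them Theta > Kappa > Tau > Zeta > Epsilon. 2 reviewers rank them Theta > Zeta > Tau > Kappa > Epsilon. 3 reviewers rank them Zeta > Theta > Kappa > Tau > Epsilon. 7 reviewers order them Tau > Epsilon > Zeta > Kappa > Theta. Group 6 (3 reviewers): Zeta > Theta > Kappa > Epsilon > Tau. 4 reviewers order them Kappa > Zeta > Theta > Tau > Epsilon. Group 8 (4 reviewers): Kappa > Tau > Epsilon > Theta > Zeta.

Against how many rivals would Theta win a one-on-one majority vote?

Theta against each rival (31 reviewers):
Theta vs Zeta: Zeta, 21–10.
Theta vs Kappa: Theta, 16–15.
Theta–Tau: Theta 20–11.
Theta–Epsilon: Theta 16–15.
Theta beats Kappa, Tau, Epsilon; loses to Zeta — 3 pairwise wins.

3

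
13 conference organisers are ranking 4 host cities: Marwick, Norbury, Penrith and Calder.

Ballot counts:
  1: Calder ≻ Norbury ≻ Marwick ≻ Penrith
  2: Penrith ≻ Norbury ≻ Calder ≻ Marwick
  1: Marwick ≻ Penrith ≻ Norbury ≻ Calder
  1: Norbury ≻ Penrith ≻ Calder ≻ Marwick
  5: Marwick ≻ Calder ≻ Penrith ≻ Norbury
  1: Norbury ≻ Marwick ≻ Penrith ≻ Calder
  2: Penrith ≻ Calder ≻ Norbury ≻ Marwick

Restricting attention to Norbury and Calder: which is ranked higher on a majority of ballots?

Calder

Ballots ranking Norbury above Calder: 2 + 1 + 1 + 1 = 5.
Ballots ranking Calder above Norbury: 13 − 5 = 8.
Calder wins the head-to-head 8–5.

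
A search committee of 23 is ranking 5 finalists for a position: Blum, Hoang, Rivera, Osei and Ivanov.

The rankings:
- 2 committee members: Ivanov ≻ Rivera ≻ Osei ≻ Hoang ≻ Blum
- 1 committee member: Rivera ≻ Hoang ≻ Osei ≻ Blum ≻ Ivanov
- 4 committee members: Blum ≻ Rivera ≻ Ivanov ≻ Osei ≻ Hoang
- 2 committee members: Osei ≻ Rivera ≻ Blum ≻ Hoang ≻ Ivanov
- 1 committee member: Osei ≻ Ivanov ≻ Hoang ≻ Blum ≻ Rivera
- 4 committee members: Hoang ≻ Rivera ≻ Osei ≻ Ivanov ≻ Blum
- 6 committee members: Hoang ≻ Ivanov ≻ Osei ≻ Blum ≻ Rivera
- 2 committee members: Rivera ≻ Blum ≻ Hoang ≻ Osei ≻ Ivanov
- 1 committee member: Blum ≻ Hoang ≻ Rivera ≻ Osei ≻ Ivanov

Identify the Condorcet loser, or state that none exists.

none

Head-to-head results (23 committee members):
Blum vs Hoang: Blum preferred on 4+2+2+1 = 9 ballots; Hoang wins 14–9.
Blum–Rivera: Blum 12–11.
Blum vs Osei: 4+2+1 = 7 for Blum, 16 for Osei — Osei by 16–7.
Blum vs Ivanov: 1+4+2+2+1 = 10 for Blum, 13 for Ivanov — Ivanov by 13–10.
Hoang vs Rivera: Hoang, 12–11.
Hoang vs Osei: Hoang wins 14–9.
Hoang vs Ivanov: Hoang preferred on 1+2+4+6+2+1 = 16 ballots; Hoang wins 16–7.
Rivera vs Osei: Rivera, 14–9.
Rivera–Ivanov: Rivera 14–9.
Osei vs Ivanov: 11 to 12, Ivanov.
Each candidate has at least one pairwise win (Blum beats Rivera; Hoang beats Blum; Rivera beats Osei; Osei beats Blum; Ivanov beats Blum) — no Condorcet loser.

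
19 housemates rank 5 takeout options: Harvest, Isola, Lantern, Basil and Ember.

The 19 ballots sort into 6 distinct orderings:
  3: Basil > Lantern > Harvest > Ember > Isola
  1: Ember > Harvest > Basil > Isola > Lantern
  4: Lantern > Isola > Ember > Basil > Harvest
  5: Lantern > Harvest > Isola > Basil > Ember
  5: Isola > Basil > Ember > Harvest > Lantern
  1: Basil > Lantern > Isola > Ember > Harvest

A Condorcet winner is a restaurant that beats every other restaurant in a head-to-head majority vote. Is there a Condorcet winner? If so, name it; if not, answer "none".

none

Head-to-head results (19 friends):
Harvest vs Isola: 9 to 10, Isola.
Harvest vs Lantern: 6 to 13, Lantern.
Harvest vs Basil: Basil, 13–6.
Harvest vs Ember: Harvest is ranked higher on 3+5 = 8 ballots, Ember on 11. Ember wins 11–8.
Isola–Lantern: Lantern 13–6.
Isola vs Basil: Isola wins 14–5.
Isola vs Ember: 4+5+5+1 = 15 for Isola, 4 for Ember — Isola by 15–4.
Lantern vs Basil: 4+5 = 9 for Lantern, 10 for Basil — Basil by 10–9.
Lantern vs Ember: 3+4+5+1 = 13 for Lantern, 6 for Ember — Lantern by 13–6.
Basil vs Ember: Basil, 14–5.
Every restaurant loses at least once (Harvest loses to Isola; Isola loses to Lantern; Lantern loses to Basil; Basil loses to Isola; Ember loses to Isola). The majority relation contains the cycle Isola > Basil > Lantern > Isola, so there is no Condorcet winner.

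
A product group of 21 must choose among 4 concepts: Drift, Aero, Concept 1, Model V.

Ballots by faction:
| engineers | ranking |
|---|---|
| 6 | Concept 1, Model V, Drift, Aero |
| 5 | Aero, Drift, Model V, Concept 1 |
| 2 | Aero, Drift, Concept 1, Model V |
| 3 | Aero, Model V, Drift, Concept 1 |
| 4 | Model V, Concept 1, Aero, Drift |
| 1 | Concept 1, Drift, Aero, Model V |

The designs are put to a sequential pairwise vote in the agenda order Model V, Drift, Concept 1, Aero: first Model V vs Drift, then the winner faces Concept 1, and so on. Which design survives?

Round 1: Model V vs Drift — 13–8, Model V advances.
Round 2: Model V vs Concept 1 — 12–9, Model V advances.
Round 3: Model V vs Aero — 10–11, Aero advances.
Aero survives the agenda.

Aero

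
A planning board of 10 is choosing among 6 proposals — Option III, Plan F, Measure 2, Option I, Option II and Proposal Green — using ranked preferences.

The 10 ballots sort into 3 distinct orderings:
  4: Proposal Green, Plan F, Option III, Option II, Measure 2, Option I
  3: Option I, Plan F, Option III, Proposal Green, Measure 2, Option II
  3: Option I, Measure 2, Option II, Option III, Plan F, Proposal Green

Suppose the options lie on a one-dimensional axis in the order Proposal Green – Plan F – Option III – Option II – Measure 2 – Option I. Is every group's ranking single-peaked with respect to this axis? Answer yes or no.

no

Axis positions: Proposal Green=1, Plan F=2, Option III=3, Option II=4, Measure 2=5, Option I=6.
Group 1 (peak Proposal Green at position 1): ranking walks positions 1-2-3-4-5-6, expanding outward from the peak — single-peaked.
Group 2: ranking walks positions 6-2-3-1-5-4; Plan F is ranked above Measure 2 even though Measure 2 lies between Plan F and the peak Option I on the axis — preferences dip and rise again. Not single-peaked.
Group 3 (peak Option I at position 6): ranking walks positions 6-5-4-3-2-1, expanding outward from the peak — single-peaked.
Group 2 violates single-peakedness, so the profile is not single-peaked on this axis.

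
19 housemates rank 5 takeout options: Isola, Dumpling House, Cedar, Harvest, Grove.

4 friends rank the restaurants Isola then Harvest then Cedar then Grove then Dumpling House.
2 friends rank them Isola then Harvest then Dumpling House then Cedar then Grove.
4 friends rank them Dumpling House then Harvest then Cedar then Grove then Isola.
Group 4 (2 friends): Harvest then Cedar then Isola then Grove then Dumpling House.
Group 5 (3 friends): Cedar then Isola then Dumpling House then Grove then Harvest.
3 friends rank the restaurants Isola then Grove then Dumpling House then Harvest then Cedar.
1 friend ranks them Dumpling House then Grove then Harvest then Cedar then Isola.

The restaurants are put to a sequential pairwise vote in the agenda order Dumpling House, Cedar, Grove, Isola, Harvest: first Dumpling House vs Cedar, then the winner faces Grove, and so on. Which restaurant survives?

Isola

Round 1: Dumpling House vs Cedar — 10–9, Dumpling House advances.
Round 2: Dumpling House vs Grove — 10–9, Dumpling House advances.
Round 3: Dumpling House vs Isola — 5–14, Isola advances.
Round 4: Isola vs Harvest — 12–7, Isola advances.
The agenda winner is Isola.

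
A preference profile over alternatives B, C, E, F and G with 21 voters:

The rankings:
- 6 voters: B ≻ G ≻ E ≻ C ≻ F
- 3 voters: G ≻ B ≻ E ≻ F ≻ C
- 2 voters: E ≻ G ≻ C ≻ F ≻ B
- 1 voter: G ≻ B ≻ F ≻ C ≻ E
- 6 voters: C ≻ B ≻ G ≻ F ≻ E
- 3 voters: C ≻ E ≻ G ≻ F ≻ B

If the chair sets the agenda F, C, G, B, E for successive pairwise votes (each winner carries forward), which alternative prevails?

B

Round 1: F vs C — 4–17, C advances.
Round 2: C vs G — 9–12, G advances.
Round 3: G vs B — 9–12, B advances.
Round 4: B vs E — 16–5, B advances.
The agenda winner is B.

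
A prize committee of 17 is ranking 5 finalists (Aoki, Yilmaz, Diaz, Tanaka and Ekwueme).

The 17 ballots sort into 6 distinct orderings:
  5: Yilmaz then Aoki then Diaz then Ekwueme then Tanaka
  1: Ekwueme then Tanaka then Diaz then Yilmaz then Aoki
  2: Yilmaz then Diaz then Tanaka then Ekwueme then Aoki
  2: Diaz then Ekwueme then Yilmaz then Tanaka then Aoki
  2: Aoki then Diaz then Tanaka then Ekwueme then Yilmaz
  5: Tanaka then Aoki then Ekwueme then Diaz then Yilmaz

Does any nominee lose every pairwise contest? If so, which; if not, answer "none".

Head-to-head results (17 jurors):
Aoki vs Yilmaz: 7 to 10, Yilmaz.
Aoki vs Diaz: Aoki wins 12–5.
Aoki–Tanaka: Tanaka 10–7.
Aoki–Ekwueme: Aoki 12–5.
Yilmaz–Diaz: Diaz 10–7.
Yilmaz vs Tanaka: Yilmaz preferred on 5+2+2 = 9 ballots; Yilmaz wins 9–8.
Yilmaz vs Ekwueme: 7 to 10, Ekwueme.
Diaz vs Tanaka: Diaz preferred on 5+2+2+2 = 11 ballots; Diaz wins 11–6.
Diaz vs Ekwueme: Diaz wins 11–6.
Tanaka vs Ekwueme: Tanaka is ranked higher on 2+2+5 = 9 ballots, Ekwueme on 8. Tanaka wins 9–8.
Every nominee wins at least one matchup (Aoki beats Diaz; Yilmaz beats Aoki; Diaz beats Yilmaz; Tanaka beats Aoki; Ekwueme beats Yilmaz), so there is no Condorcet loser.

none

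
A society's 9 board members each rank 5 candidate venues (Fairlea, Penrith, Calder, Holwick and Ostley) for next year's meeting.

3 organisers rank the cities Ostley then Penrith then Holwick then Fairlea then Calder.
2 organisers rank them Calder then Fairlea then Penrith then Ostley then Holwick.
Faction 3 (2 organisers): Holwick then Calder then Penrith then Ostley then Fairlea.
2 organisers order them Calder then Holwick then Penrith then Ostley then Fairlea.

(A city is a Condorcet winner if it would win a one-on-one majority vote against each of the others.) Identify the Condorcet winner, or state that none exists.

none

Check each pair by majority over 9 ballots:
Fairlea vs Penrith: Penrith, 7–2.
Fairlea vs Calder: Fairlea is ranked higher on 3 ballots, Calder on 6. Calder wins 6–3.
Fairlea vs Holwick: Holwick wins 7–2.
Fairlea vs Ostley: 2 to 7, Ostley.
Penrith vs Calder: Calder wins 6–3.
Penrith vs Holwick: 5 to 4, Penrith.
Penrith–Ostley: Penrith 6–3.
Calder vs Holwick: Calder is ranked higher on 2+2 = 4 ballots, Holwick on 5. Holwick wins 5–4.
Calder vs Ostley: Calder, 6–3.
Holwick vs Ostley: Holwick is ranked higher on 2+2 = 4 ballots, Ostley on 5. Ostley wins 5–4.
No city is unbeaten: Fairlea loses to Penrith; Penrith loses to Calder; Calder loses to Holwick; Holwick loses to Penrith; Ostley loses to Penrith. In particular Penrith → Holwick → Calder → Penrith is a majority cycle — no Condorcet winner exists.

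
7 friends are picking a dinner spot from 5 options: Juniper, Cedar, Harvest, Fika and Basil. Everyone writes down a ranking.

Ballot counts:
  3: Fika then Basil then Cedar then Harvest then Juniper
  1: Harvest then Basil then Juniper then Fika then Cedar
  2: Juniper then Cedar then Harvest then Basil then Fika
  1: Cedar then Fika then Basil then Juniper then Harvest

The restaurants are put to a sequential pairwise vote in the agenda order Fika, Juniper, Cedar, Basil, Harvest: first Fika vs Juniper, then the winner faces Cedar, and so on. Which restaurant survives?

Fika

Round 1: Fika vs Juniper — 4–3, Fika advances.
Round 2: Fika vs Cedar — 4–3, Fika advances.
Round 3: Fika vs Basil — 4–3, Fika advances.
Round 4: Fika vs Harvest — 4–3, Fika advances.
Fika survives the agenda.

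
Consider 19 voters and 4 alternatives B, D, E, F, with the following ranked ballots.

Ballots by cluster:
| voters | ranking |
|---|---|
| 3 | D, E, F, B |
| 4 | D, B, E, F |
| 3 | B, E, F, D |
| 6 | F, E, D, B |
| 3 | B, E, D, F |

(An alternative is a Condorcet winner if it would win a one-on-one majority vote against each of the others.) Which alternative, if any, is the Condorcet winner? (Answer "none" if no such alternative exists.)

Head-to-head results (19 voters):
B vs D: B is ranked higher on 3+3 = 6 ballots, D on 13. D wins 13–6.
B vs E: B wins 10–9.
B vs F: B preferred on 4+3+3 = 10 ballots; B wins 10–9.
D–E: E 12–7.
D–F: D 10–9.
E vs F: E, 13–6.
Each alternative drops at least one matchup (B loses to D; D loses to E; E loses to B; F loses to B); the cycle B → E → D → B rules out a Condorcet winner.

none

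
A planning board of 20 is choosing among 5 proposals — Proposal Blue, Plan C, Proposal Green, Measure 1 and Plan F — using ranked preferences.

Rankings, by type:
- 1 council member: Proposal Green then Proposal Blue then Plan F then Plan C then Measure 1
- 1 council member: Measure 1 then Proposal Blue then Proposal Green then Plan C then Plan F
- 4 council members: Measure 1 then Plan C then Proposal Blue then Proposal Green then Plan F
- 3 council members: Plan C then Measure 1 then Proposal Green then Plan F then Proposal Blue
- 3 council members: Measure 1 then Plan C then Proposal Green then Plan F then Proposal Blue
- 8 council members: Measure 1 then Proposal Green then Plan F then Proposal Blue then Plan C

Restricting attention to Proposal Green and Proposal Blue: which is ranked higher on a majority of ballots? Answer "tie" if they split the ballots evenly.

Ballots ranking Proposal Green above Proposal Blue: 1 + 3 + 3 + 8 = 15.
Ballots ranking Proposal Blue above Proposal Green: 20 − 15 = 5.
Proposal Green wins the head-to-head 15–5.

Proposal Green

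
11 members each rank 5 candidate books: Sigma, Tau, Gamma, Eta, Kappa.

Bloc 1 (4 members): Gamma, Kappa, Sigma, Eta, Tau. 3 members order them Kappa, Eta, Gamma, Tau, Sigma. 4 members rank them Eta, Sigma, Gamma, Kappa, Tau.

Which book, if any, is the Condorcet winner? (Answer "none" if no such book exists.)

none

Check each pair by majority over 11 ballots:
Sigma–Tau: Sigma 8–3.
Sigma vs Gamma: Gamma, 7–4.
Sigma vs Eta: Eta wins 7–4.
Sigma–Kappa: Kappa 7–4.
Tau vs Gamma: Gamma wins 11–0.
Tau–Eta: Eta 11–0.
Tau vs Kappa: Kappa, 11–0.
Gamma vs Eta: Eta wins 7–4.
Gamma vs Kappa: Gamma wins 8–3.
Eta vs Kappa: Kappa, 7–4.
Every book loses at least once (Sigma loses to Gamma; Tau loses to Sigma; Gamma loses to Eta; Eta loses to Kappa; Kappa loses to Gamma). The majority relation contains the cycle Gamma > Kappa > Eta > Gamma, so there is no Condorcet winner.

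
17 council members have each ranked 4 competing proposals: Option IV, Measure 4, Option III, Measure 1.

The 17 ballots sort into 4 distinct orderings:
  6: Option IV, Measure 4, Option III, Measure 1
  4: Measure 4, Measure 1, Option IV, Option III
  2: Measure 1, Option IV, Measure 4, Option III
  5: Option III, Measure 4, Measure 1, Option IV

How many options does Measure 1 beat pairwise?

Measure 1 against each rival (17 council members):
Measure 1 vs Option IV: 11 to 6, Measure 1.
Measure 1 vs Measure 4: 2 to 15, Measure 4.
Measure 1 vs Option III: 6 to 11, Option III.
Measure 1 beats Option IV; loses to Measure 4, Option III — 1 pairwise win.

1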